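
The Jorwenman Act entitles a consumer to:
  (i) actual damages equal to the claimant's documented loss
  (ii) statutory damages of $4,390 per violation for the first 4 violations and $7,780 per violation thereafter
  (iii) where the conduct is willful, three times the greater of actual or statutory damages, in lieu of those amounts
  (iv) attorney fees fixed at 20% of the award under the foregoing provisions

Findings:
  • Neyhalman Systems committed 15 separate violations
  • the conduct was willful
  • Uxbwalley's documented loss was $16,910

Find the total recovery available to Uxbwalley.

$371,304

First 4 violations: 4 × $4,390 = $17,560
Remaining violations: (15 − 4) × $7,780 = $85,580
Statutory damages: $17,560 + $85,580 = $103,140
Greater of actual damages ($16,910) or statutory damages ($103,140): $103,140
Trebled: 3 × $103,140 = $309,420
Attorney fees: 20% of $309,420 = $61,884
Total recovery: $309,420 + $61,884 = $371,304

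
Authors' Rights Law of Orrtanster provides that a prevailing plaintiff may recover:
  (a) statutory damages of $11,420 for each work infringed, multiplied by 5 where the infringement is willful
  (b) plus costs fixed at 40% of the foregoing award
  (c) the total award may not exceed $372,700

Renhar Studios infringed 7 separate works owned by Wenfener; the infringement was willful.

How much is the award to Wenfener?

Statutory damages: 7 × $11,420 = $79,940
Multiplied by 5: 5 × $79,940 = $399,700
Costs: 40% of $399,700 = $159,880
Award plus costs: $399,700 + $159,880 = $559,580
Cap at $372,700: $559,580 exceeds the cap → $372,700

$372,700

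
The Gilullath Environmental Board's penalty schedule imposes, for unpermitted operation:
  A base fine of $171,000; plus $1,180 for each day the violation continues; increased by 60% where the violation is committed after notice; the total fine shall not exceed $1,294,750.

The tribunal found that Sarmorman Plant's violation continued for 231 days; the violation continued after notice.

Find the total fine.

$709,728

Per-day component: 231 × $1,180 = $272,580
Base plus per-day: $171,000 + $272,580 = $443,580
Enhancement: 60% of $443,580 = $266,148
Enhanced fine: $443,580 + $266,148 = $709,728
Cap at $1,294,750: $709,728 is within the cap, no reduction.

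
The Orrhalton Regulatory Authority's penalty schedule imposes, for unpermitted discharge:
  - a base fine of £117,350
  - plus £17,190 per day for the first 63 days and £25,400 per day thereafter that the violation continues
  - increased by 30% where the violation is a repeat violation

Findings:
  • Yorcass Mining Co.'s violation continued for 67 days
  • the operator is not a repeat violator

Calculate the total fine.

£1,301,920

First 63 days: 63 × £17,190 = £1,082,970
Remaining days: (67 − 63) × £25,400 = £101,600
Per-day component: £1,082,970 + £101,600 = £1,184,570
Base plus per-day: £117,350 + £1,184,570 = £1,301,920
The operator is not a repeat violator: no 30% increase.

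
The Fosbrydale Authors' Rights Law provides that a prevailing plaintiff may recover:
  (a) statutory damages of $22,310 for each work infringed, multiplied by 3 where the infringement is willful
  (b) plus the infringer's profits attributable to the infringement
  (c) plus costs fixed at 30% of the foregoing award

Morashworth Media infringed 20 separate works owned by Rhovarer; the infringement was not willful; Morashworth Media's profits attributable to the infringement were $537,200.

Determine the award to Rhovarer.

$1,278,420

Statutory damages: 20 × $22,310 = $446,200
Infringement not willful: no ×3 enhancement.
Combined award: $446,200 + $537,200 = $983,400
Costs: 30% of $983,400 = $295,020
Award plus costs: $983,400 + $295,020 = $1,278,420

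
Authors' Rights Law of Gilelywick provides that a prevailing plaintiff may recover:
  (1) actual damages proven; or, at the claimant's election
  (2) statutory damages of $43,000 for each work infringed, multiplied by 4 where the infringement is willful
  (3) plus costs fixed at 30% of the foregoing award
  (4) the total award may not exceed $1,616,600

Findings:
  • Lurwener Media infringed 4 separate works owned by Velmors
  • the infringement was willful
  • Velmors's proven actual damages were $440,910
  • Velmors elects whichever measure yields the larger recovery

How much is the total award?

$894,400

Statutory damages: 4 × $43,000 = $172,000
Multiplied by 4: 4 × $172,000 = $688,000
Greater of actual damages ($440,910) or enhanced statutory damages ($688,000): $688,000
Costs: 30% of $688,000 = $206,400
Award plus costs: $688,000 + $206,400 = $894,400
Cap at $1,616,600: $894,400 is within the cap, no reduction.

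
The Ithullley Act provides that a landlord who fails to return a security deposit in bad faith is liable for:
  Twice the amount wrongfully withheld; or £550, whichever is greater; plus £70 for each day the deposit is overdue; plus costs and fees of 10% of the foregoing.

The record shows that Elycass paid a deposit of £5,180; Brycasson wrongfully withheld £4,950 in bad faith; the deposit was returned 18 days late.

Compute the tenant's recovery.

£12,276

Doubled: 2 × £4,950 = £9,900
Minimum £550: £9,900 meets the minimum, no increase.
Late-return penalty: 18 × £70 = £1,260
Damages plus late penalty: £9,900 + £1,260 = £11,160
Costs and fees: 10% of £11,160 = £1,116
Total recovery: £11,160 + £1,116 = £12,276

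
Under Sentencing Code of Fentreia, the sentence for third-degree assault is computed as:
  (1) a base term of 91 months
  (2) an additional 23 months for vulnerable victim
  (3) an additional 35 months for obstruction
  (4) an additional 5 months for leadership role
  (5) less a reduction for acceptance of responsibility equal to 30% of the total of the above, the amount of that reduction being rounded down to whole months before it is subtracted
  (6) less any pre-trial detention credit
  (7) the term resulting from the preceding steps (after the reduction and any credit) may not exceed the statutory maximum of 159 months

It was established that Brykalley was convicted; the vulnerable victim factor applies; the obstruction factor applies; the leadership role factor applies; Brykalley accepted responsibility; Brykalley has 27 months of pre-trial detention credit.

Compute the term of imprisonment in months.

81 months

Vulnerable victim enhancement: +23 months
Obstruction enhancement: +35 months
Leadership role enhancement: +5 months
Adjusted term: 91 months + 23 months + 35 months + 5 months = 154 months
Acceptance of responsibility reduction: 30% of 154 months = 46 months (rounded down)
After reduction: 154 − 46 = 108 months
Less pre-trial detention credit: 108 months − 27 months = 81 months
Cap at 159 months: 81 months is within the cap, no reduction.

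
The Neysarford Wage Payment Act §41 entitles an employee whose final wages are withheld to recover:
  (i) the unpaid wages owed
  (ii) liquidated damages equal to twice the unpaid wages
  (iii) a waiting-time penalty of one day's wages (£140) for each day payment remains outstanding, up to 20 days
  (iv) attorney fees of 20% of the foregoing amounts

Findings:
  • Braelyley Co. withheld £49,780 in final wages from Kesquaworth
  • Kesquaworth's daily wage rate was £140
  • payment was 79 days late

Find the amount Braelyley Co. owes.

Total award: £182,568

Doubled: 2 × £49,780 = £99,560
Penalty days: min(79, 20) = 20
Waiting-time penalty: 20 × £140 = £2,800
Subtotal: £49,780 + £99,560 + £2,800 = £152,140
Attorney fees: 20% of £152,140 = £30,428
Total award: £152,140 + £30,428 = £182,568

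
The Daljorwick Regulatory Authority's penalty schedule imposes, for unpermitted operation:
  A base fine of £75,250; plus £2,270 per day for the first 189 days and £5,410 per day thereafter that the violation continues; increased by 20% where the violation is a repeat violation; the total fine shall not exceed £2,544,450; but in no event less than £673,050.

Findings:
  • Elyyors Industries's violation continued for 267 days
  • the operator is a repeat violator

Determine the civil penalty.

£1,111,512

First 189 days: 189 × £2,270 = £429,030
Remaining days: (267 − 189) × £5,410 = £421,980
Per-day component: £429,030 + £421,980 = £851,010
Base plus per-day: £75,250 + £851,010 = £926,260
Enhancement: 20% of £926,260 = £185,252
Enhanced fine: £926,260 + £185,252 = £1,111,512
Cap at £2,544,450: £1,111,512 is within the cap, no reduction.
Minimum £673,050: £1,111,512 meets the minimum, no increase.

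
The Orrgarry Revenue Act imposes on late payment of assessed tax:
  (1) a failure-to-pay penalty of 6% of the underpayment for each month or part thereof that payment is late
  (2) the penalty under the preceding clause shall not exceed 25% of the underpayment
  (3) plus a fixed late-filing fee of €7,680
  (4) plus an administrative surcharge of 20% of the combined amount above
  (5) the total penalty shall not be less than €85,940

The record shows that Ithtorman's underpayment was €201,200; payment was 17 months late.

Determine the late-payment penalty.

€85,940

Accrued rate: 6% × 17 = 102%, capped at 25% → 25%
Failure-to-pay penalty: 25% of €201,200 = €50,300
Penalty before surcharge: €50,300 + €7,680 = €57,980
Administrative surcharge: 20% of €57,980 = €11,596
Total penalty: €57,980 + €11,596 = €69,576
Minimum €85,940: €69,576 is below the minimum → €85,940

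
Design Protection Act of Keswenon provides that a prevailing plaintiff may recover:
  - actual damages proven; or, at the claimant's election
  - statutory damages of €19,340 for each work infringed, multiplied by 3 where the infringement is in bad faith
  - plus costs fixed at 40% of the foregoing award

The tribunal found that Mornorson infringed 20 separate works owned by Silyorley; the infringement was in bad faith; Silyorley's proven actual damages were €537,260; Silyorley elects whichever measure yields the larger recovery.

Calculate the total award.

€1,624,560

Statutory damages: 20 × €19,340 = €386,800
Trebled: 3 × €386,800 = €1,160,400
Greater of actual damages (€537,260) or enhanced statutory damages (€1,160,400): €1,160,400
Costs: 40% of €1,160,400 = €464,160
Award plus costs: €1,160,400 + €464,160 = €1,624,560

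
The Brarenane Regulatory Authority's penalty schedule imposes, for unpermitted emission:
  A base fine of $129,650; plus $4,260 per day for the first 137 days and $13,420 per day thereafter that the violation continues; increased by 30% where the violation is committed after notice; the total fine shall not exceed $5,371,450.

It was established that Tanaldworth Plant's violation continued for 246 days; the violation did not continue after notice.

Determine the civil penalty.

$2,176,050

First 137 days: 137 × $4,260 = $583,620
Remaining days: (246 − 137) × $13,420 = $1,462,780
Per-day component: $583,620 + $1,462,780 = $2,046,400
Base plus per-day: $129,650 + $2,046,400 = $2,176,050
The violation did not continue after notice: no 30% increase.
Cap at $5,371,450: $2,176,050 is within the cap, no reduction.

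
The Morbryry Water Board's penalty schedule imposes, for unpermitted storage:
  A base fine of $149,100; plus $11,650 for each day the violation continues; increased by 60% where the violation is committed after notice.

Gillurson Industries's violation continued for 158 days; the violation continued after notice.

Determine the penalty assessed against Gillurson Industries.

Civil penalty: $3,183,680

Per-day component: 158 × $11,650 = $1,840,700
Base plus per-day: $149,100 + $1,840,700 = $1,989,800
Enhancement: 60% of $1,989,800 = $1,193,880
Enhanced fine: $1,989,800 + $1,193,880 = $3,183,680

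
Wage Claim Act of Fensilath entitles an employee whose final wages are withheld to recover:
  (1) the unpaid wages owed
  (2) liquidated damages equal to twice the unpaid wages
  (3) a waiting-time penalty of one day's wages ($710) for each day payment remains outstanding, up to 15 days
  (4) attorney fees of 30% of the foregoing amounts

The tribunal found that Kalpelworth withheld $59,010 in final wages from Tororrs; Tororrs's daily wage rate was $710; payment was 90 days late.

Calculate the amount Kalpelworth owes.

Doubled: 2 × $59,010 = $118,020
Penalty days: min(90, 15) = 15
Waiting-time penalty: 15 × $710 = $10,650
Subtotal: $59,010 + $118,020 + $10,650 = $187,680
Attorney fees: 30% of $187,680 = $56,304
Total award: $187,680 + $56,304 = $243,984

$243,984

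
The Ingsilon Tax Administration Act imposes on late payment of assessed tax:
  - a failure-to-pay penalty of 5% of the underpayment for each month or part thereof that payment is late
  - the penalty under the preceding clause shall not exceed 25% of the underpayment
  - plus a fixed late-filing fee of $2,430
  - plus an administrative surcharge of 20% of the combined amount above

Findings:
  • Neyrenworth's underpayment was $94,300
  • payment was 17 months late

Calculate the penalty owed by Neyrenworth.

Accrued rate: 5% × 17 = 85%, capped at 25% → 25%
Failure-to-pay penalty: 25% of $94,300 = $23,575
Penalty before surcharge: $23,575 + $2,430 = $26,005
Administrative surcharge: 20% of $26,005 = $5,201
Total penalty: $26,005 + $5,201 = $31,206

$31,206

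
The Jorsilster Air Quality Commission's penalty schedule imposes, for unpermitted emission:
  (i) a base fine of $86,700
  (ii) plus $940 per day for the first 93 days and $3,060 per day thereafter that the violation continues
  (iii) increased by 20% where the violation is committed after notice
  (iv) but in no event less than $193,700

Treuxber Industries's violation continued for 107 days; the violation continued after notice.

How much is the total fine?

First 93 days: 93 × $940 = $87,420
Remaining days: (107 − 93) × $3,060 = $42,840
Per-day component: $87,420 + $42,840 = $130,260
Base plus per-day: $86,700 + $130,260 = $216,960
Enhancement: 20% of $216,960 = $43,392
Enhanced fine: $216,960 + $43,392 = $260,352
Minimum $193,700: $260,352 meets the minimum, no increase.

$260,352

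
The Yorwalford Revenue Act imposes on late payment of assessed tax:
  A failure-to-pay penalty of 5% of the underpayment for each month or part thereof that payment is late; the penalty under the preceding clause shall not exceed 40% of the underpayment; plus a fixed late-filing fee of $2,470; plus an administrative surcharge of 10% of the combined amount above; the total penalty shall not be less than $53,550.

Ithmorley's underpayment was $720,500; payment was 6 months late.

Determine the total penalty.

$240,482

Accrued rate: 5% × 6 = 30%, capped at 40% → 30%
Failure-to-pay penalty: 30% of $720,500 = $216,150
Penalty before surcharge: $216,150 + $2,470 = $218,620
Administrative surcharge: 10% of $218,620 = $21,862
Total penalty: $218,620 + $21,862 = $240,482
Minimum $53,550: $240,482 meets the minimum, no increase.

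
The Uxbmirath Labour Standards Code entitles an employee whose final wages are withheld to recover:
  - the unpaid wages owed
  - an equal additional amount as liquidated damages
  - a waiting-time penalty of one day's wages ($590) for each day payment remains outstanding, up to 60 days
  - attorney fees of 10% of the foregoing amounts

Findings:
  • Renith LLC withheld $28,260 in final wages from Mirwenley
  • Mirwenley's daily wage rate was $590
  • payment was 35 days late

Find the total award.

Liquidated damages (equal amount): $28,260
Penalty days: min(35, 60) = 35
Waiting-time penalty: 35 × $590 = $20,650
Subtotal: $28,260 + $28,260 + $20,650 = $77,170
Attorney fees: 10% of $77,170 = $7,717
Total award: $77,170 + $7,717 = $84,887

$84,887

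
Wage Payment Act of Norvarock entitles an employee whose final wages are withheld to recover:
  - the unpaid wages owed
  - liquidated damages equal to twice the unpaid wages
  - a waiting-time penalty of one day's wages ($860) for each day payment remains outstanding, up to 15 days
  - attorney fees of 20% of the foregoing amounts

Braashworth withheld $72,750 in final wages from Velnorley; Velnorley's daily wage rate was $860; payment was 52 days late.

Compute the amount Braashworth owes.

Doubled: 2 × $72,750 = $145,500
Penalty days: min(52, 15) = 15
Waiting-time penalty: 15 × $860 = $12,900
Subtotal: $72,750 + $145,500 + $12,900 = $231,150
Attorney fees: 20% of $231,150 = $46,230
Total award: $231,150 + $46,230 = $277,380

Total award: $277,380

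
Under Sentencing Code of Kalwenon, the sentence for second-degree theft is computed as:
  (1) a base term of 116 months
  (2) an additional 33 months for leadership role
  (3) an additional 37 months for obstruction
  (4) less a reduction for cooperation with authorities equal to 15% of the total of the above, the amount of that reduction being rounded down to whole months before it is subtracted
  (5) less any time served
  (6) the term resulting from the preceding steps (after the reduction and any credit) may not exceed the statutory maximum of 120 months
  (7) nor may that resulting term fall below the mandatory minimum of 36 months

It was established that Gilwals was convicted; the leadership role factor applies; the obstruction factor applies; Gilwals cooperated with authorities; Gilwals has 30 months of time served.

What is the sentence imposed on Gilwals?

Leadership role enhancement: +33 months
Obstruction enhancement: +37 months
Adjusted term: 116 months + 33 months + 37 months = 186 months
Cooperation with authorities reduction: 15% of 186 months = 27 months (rounded down)
After reduction: 186 − 27 = 159 months
Less time served: 159 months − 30 months = 129 months
Cap at 120 months: 129 months exceeds the cap → 120 months
Minimum 36 months: 120 months meets the minimum, no increase.

Sentence: 120 months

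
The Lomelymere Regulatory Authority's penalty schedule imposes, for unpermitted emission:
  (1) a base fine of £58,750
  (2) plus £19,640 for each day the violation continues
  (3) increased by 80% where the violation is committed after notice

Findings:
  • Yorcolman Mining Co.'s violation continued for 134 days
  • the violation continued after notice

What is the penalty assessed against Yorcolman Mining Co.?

Per-day component: 134 × £19,640 = £2,631,760
Base plus per-day: £58,750 + £2,631,760 = £2,690,510
Enhancement: 80% of £2,690,510 = £2,152,408
Enhanced fine: £2,690,510 + £2,152,408 = £4,842,918

Civil penalty: £4,842,918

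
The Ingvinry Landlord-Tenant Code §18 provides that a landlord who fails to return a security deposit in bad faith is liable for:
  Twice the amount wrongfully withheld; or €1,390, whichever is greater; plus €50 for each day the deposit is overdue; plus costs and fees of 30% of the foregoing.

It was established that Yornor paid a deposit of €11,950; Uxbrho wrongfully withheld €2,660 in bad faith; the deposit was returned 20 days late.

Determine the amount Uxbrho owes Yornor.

€8,216

Doubled: 2 × €2,660 = €5,320
Minimum €1,390: €5,320 meets the minimum, no increase.
Late-return penalty: 20 × €50 = €1,000
Damages plus late penalty: €5,320 + €1,000 = €6,320
Costs and fees: 30% of €6,320 = €1,896
Total recovery: €6,320 + €1,896 = €8,216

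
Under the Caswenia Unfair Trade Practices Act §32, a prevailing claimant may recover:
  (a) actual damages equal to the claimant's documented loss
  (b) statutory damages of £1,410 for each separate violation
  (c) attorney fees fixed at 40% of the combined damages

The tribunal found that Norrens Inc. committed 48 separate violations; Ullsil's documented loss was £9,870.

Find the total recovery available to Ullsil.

£108,570

Statutory damages: 48 × £1,410 = £67,680
Combined damages: £9,870 + £67,680 = £77,550
Attorney fees: 40% of £77,550 = £31,020
Total recovery: £77,550 + £31,020 = £108,570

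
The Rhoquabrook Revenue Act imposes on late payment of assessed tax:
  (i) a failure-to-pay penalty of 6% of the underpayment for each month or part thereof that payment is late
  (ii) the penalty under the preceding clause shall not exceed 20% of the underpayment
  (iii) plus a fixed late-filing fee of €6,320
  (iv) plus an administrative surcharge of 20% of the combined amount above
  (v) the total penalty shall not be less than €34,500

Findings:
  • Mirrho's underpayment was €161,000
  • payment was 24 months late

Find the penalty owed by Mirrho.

Accrued rate: 6% × 24 = 144%, capped at 20% → 20%
Failure-to-pay penalty: 20% of €161,000 = €32,200
Penalty before surcharge: €32,200 + €6,320 = €38,520
Administrative surcharge: 20% of €38,520 = €7,704
Total penalty: €38,520 + €7,704 = €46,224
Minimum €34,500: €46,224 meets the minimum, no increase.

€46,224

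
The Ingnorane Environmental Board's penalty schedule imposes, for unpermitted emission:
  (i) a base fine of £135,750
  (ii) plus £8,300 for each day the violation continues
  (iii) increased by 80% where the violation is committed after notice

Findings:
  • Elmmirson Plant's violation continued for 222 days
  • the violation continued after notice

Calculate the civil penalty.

£3,561,030

Per-day component: 222 × £8,300 = £1,842,600
Base plus per-day: £135,750 + £1,842,600 = £1,978,350
Enhancement: 80% of £1,978,350 = £1,582,680
Enhanced fine: £1,978,350 + £1,582,680 = £3,561,030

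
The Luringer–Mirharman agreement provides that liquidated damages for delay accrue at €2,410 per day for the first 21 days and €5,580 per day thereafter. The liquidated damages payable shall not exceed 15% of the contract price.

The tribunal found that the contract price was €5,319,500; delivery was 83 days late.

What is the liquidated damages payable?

First 21 days: 21 × €2,410 = €50,610
Remaining days: (83 − 21) × €5,580 = €345,960
Accrued per-day damages: €50,610 + €345,960 = €396,570
Cap: 15% of €5,319,500 = €797,925
Cap at €797,925: €396,570 is within the cap, no reduction.

€396,570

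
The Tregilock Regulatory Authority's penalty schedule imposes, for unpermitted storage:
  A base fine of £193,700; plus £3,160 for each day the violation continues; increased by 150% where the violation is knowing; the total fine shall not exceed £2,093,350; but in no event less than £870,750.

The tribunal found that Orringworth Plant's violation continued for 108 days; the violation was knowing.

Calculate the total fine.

Per-day component: 108 × £3,160 = £341,280
Base plus per-day: £193,700 + £341,280 = £534,980
Enhancement: 150% of £534,980 = £802,470
Enhanced fine: £534,980 + £802,470 = £1,337,450
Cap at £2,093,350: £1,337,450 is within the cap, no reduction.
Minimum £870,750: £1,337,450 meets the minimum, no increase.

£1,337,450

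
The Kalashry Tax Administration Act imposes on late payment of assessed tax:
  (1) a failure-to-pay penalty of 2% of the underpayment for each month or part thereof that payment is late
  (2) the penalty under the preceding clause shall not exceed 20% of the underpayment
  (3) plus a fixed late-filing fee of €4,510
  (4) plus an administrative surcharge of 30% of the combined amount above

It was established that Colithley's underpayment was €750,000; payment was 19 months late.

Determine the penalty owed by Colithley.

Accrued rate: 2% × 19 = 38%, capped at 20% → 20%
Failure-to-pay penalty: 20% of €750,000 = €150,000
Penalty before surcharge: €150,000 + €4,510 = €154,510
Administrative surcharge: 30% of €154,510 = €46,353
Total penalty: €154,510 + €46,353 = €200,863

Penalty: €200,863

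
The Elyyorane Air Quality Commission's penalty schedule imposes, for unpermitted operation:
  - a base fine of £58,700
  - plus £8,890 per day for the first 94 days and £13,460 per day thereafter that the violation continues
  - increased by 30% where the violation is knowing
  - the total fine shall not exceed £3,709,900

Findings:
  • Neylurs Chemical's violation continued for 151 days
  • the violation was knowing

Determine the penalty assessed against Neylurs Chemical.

Civil penalty: £2,160,054

First 94 days: 94 × £8,890 = £835,660
Remaining days: (151 − 94) × £13,460 = £767,220
Per-day component: £835,660 + £767,220 = £1,602,880
Base plus per-day: £58,700 + £1,602,880 = £1,661,580
Enhancement: 30% of £1,661,580 = £498,474
Enhanced fine: £1,661,580 + £498,474 = £2,160,054
Cap at £3,709,900: £2,160,054 is within the cap, no reduction.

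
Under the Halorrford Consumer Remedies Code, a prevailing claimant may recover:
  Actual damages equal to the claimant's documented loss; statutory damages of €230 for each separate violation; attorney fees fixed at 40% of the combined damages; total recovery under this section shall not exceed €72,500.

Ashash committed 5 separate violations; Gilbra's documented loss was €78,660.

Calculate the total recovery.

€72,500

Statutory damages: 5 × €230 = €1,150
Combined damages: €78,660 + €1,150 = €79,810
Attorney fees: 40% of €79,810 = €31,924
Total before cap: €79,810 + €31,924 = €111,734
Cap at €72,500: €111,734 exceeds the cap → €72,500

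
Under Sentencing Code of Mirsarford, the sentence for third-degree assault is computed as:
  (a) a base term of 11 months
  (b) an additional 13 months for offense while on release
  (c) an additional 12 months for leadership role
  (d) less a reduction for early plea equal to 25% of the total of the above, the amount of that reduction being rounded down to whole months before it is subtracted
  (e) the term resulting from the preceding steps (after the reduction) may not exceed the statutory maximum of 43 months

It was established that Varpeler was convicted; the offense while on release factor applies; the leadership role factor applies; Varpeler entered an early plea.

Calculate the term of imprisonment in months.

Offense while on release enhancement: +13 months
Leadership role enhancement: +12 months
Adjusted term: 11 months + 13 months + 12 months = 36 months
Early plea reduction: 25% of 36 months = 9 months (rounded down)
After reduction: 36 − 9 = 27 months
Cap at 43 months: 27 months is within the cap, no reduction.

Sentence: 27 months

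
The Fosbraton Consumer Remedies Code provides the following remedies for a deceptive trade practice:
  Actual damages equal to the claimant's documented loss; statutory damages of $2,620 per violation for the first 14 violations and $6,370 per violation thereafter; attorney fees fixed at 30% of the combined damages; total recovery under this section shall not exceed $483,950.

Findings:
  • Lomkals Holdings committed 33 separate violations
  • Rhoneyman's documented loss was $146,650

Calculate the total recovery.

Total recovery: $395,668

First 14 violations: 14 × $2,620 = $36,680
Remaining violations: (33 − 14) × $6,370 = $121,030
Statutory damages: $36,680 + $121,030 = $157,710
Combined damages: $146,650 + $157,710 = $304,360
Attorney fees: 30% of $304,360 = $91,308
Total before cap: $304,360 + $91,308 = $395,668
Cap at $483,950: $395,668 is within the cap, no reduction.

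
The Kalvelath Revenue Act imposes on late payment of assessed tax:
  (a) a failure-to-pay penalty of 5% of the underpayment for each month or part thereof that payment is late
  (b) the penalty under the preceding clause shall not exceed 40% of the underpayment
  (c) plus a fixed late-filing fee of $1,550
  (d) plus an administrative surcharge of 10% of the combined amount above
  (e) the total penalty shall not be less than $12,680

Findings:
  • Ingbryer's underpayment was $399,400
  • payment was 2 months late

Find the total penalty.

$45,639

Accrued rate: 5% × 2 = 10%, capped at 40% → 10%
Failure-to-pay penalty: 10% of $399,400 = $39,940
Penalty before surcharge: $39,940 + $1,550 = $41,490
Administrative surcharge: 10% of $41,490 = $4,149
Total penalty: $41,490 + $4,149 = $45,639
Minimum $12,680: $45,639 meets the minimum, no increase.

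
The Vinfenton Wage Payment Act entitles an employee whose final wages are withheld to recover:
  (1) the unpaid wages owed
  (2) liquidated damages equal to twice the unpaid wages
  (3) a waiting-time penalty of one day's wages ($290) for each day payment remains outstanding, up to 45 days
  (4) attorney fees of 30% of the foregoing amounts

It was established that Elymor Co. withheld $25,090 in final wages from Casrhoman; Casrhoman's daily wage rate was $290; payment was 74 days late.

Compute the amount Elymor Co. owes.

$114,816

Doubled: 2 × $25,090 = $50,180
Penalty days: min(74, 45) = 45
Waiting-time penalty: 45 × $290 = $13,050
Subtotal: $25,090 + $50,180 + $13,050 = $88,320
Attorney fees: 30% of $88,320 = $26,496
Total award: $88,320 + $26,496 = $114,816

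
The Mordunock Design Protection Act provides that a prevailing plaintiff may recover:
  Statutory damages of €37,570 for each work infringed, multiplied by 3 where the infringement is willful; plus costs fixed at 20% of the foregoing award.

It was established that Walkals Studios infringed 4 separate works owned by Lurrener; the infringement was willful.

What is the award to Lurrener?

Award: €541,008

Statutory damages: 4 × €37,570 = €150,280
Trebled: 3 × €150,280 = €450,840
Costs: 20% of €450,840 = €90,168
Award plus costs: €450,840 + €90,168 = €541,008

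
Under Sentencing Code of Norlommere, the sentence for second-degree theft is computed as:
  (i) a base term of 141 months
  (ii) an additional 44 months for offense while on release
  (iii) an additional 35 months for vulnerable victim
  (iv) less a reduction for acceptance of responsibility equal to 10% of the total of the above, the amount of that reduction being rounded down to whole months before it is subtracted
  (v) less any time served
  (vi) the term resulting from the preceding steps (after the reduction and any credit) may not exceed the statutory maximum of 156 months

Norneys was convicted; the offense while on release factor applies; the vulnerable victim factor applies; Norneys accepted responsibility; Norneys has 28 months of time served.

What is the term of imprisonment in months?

156 months

Offense while on release enhancement: +44 months
Vulnerable victim enhancement: +35 months
Adjusted term: 141 months + 44 months + 35 months = 220 months
Acceptance of responsibility reduction: 10% of 220 months = 22 months (rounded down)
After reduction: 220 − 22 = 198 months
Less time served: 198 months − 28 months = 170 months
Cap at 156 months: 170 months exceeds the cap → 156 months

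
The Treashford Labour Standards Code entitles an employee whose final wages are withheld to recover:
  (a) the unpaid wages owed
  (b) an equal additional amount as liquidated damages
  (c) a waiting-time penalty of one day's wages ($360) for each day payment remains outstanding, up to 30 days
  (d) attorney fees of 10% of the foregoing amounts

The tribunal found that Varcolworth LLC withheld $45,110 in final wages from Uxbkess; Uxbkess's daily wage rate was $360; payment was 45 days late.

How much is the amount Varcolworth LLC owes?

Total award: $111,122

Liquidated damages (equal amount): $45,110
Penalty days: min(45, 30) = 30
Waiting-time penalty: 30 × $360 = $10,800
Subtotal: $45,110 + $45,110 + $10,800 = $101,020
Attorney fees: 10% of $101,020 = $10,102
Total award: $101,020 + $10,102 = $111,122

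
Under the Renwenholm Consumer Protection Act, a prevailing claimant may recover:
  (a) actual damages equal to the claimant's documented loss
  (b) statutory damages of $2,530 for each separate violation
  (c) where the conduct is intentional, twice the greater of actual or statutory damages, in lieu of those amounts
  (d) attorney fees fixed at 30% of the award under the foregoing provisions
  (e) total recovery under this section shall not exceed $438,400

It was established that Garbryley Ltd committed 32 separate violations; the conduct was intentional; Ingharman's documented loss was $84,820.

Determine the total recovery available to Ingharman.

$220,532

Statutory damages: 32 × $2,530 = $80,960
Greater of actual damages ($84,820) or statutory damages ($80,960): $84,820
Doubled: 2 × $84,820 = $169,640
Attorney fees: 30% of $169,640 = $50,892
Total before cap: $169,640 + $50,892 = $220,532
Cap at $438,400: $220,532 is within the cap, no reduction.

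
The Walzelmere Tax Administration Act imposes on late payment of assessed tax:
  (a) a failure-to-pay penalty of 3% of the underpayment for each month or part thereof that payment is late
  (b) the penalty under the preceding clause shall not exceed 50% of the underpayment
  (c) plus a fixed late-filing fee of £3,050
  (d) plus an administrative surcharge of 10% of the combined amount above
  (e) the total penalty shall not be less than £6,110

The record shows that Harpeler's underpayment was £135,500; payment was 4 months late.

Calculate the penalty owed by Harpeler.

£21,241

Accrued rate: 3% × 4 = 12%, capped at 50% → 12%
Failure-to-pay penalty: 12% of £135,500 = £16,260
Penalty before surcharge: £16,260 + £3,050 = £19,310
Administrative surcharge: 10% of £19,310 = £1,931
Total penalty: £19,310 + £1,931 = £21,241
Minimum £6,110: £21,241 meets the minimum, no increase.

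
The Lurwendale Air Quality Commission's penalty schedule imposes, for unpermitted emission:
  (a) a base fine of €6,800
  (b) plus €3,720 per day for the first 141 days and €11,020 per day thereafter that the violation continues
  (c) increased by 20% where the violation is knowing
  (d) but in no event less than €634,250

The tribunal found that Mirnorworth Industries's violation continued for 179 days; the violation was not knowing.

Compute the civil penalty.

First 141 days: 141 × €3,720 = €524,520
Remaining days: (179 − 141) × €11,020 = €418,760
Per-day component: €524,520 + €418,760 = €943,280
Base plus per-day: €6,800 + €943,280 = €950,080
The violation was not knowing: no 20% increase.
Minimum €634,250: €950,080 meets the minimum, no increase.

€950,080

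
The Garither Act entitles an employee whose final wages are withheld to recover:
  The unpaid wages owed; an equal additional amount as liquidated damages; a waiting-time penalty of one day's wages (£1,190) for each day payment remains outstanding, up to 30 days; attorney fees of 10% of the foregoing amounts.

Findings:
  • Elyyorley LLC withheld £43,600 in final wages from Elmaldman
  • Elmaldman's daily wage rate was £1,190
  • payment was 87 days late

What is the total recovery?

Total award: £135,190

Liquidated damages (equal amount): £43,600
Penalty days: min(87, 30) = 30
Waiting-time penalty: 30 × £1,190 = £35,700
Subtotal: £43,600 + £43,600 + £35,700 = £122,900
Attorney fees: 10% of £122,900 = £12,290
Total award: £122,900 + £12,290 = £135,190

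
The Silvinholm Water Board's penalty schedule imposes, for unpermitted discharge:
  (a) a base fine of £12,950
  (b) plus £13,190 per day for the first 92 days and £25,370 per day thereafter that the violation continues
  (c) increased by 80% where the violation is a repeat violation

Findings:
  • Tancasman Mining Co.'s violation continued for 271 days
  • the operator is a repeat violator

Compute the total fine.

£10,381,788

First 92 days: 92 × £13,190 = £1,213,480
Remaining days: (271 − 92) × £25,370 = £4,541,230
Per-day component: £1,213,480 + £4,541,230 = £5,754,710
Base plus per-day: £12,950 + £5,754,710 = £5,767,660
Enhancement: 80% of £5,767,660 = £4,614,128
Enhanced fine: £5,767,660 + £4,614,128 = £10,381,788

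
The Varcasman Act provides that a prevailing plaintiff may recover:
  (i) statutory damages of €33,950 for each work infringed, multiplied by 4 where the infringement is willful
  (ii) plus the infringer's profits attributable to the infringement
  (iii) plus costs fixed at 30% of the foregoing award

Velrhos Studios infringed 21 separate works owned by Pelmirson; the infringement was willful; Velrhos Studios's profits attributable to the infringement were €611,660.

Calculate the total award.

€4,502,498

Statutory damages: 21 × €33,950 = €712,950
Multiplied by 4: 4 × €712,950 = €2,851,800
Combined award: €2,851,800 + €611,660 = €3,463,460
Costs: 30% of €3,463,460 = €1,039,038
Award plus costs: €3,463,460 + €1,039,038 = €4,502,498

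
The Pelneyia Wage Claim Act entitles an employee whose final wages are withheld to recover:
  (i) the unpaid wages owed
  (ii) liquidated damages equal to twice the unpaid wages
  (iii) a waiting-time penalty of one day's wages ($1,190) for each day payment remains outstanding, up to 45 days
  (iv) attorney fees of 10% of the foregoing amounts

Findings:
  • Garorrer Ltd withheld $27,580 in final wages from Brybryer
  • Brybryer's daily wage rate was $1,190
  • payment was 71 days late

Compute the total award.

$149,919

Doubled: 2 × $27,580 = $55,160
Penalty days: min(71, 45) = 45
Waiting-time penalty: 45 × $1,190 = $53,550
Subtotal: $27,580 + $55,160 + $53,550 = $136,290
Attorney fees: 10% of $136,290 = $13,629
Total award: $136,290 + $13,629 = $149,919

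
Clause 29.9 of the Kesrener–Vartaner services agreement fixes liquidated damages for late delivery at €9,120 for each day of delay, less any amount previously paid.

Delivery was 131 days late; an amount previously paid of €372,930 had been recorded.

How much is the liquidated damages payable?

Per-day damages: 131 × €9,120 = €1,194,720
Less amount previously paid: €1,194,720 − €372,930 = €821,790

€821,790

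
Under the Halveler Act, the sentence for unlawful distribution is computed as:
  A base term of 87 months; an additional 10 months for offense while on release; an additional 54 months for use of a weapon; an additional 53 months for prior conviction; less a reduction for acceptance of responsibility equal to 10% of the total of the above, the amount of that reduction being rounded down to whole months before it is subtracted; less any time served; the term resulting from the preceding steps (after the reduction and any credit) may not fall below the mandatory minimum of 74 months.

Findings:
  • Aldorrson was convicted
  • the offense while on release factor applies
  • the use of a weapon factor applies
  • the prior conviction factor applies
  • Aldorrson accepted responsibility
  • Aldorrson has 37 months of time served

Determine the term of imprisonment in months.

Offense while on release enhancement: +10 months
Use of a weapon enhancement: +54 months
Prior conviction enhancement: +53 months
Adjusted term: 87 months + 10 months + 54 months + 53 months = 204 months
Acceptance of responsibility reduction: 10% of 204 months = 20 months (rounded down)
After reduction: 204 − 20 = 184 months
Less time served: 184 months − 37 months = 147 months
Minimum 74 months: 147 months meets the minimum, no increase.

147 months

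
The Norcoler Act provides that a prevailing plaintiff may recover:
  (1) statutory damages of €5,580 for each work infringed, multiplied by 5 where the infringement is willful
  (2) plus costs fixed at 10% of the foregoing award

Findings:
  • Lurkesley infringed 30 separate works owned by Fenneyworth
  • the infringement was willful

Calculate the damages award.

€920,700

Statutory damages: 30 × €5,580 = €167,400
Multiplied by 5: 5 × €167,400 = €837,000
Costs: 10% of €837,000 = €83,700
Award plus costs: €837,000 + €83,700 = €920,700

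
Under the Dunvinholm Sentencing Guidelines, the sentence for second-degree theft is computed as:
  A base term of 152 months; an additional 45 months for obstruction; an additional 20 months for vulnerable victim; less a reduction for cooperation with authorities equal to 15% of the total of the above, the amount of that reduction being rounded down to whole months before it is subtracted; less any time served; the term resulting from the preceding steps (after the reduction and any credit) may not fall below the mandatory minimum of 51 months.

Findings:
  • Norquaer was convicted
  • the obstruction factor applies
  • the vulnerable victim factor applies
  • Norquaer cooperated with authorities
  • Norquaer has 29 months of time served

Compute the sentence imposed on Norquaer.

Obstruction enhancement: +45 months
Vulnerable victim enhancement: +20 months
Adjusted term: 152 months + 45 months + 20 months = 217 months
Cooperation with authorities reduction: 15% of 217 months = 32 months (rounded down)
After reduction: 217 − 32 = 185 months
Less time served: 185 months − 29 months = 156 months
Minimum 51 months: 156 months meets the minimum, no increase.

156 months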